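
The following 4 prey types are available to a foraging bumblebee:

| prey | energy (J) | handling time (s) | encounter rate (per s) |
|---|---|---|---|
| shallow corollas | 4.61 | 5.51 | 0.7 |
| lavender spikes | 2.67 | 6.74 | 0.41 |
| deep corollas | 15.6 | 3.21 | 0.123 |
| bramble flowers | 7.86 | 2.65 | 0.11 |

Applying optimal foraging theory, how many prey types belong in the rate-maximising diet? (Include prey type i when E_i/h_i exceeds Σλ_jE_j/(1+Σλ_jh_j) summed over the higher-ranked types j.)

2

E/h in descending order: deep corollas 4.86, bramble flowers 2.97, shallow corollas 0.837, lavender spikes 0.396 J/s. The optimal diet is the largest prefix of this list for which every included type satisfies E_i/h_i > R on the types above it.
Rate on top 1: 1.376. bramble flowers: 2.97 > 1.376 → include.
Rate on top 2: 1.651. shallow corollas: 0.837 < 1.651 → exclude; stop.
Optimal diet: deep corollas, bramble flowers — 2 of 4 types.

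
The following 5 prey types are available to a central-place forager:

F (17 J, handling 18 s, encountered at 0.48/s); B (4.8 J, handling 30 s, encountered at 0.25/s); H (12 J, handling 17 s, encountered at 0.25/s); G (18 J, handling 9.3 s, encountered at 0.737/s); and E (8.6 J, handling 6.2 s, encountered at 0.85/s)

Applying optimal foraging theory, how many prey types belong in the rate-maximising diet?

1

Profitabilities (E/h, J/s): G 1.94, E 1.39, F 0.944, H 0.706, B 0.16. Add prey in this order while the next type's profitability exceeds the intake rate on those already taken.
Rate on top 1: 1.689. E: 1.39 < 1.689 → exclude; stop.
Optimal diet: G — 1 of 5 types.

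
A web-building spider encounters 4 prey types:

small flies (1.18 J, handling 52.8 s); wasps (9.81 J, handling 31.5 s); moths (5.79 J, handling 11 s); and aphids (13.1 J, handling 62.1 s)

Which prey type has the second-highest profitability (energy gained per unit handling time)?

Profitability E/h (J/s): small flies = 1.18/52.8 = 0.0223, wasps = 9.81/31.5 = 0.311, moths = 5.79/11 = 0.526, aphids = 13.1/62.1 = 0.211.
Ranked: moths > wasps > aphids > small flies.

wasps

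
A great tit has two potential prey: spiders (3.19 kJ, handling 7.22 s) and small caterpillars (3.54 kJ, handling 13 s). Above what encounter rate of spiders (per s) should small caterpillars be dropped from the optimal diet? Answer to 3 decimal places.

0.222 per s

At the threshold, the rate on spiders alone equals the profitability of small caterpillars: λ·3.19/(1 + λ·7.22) = 3.54/13 = 0.2723.
Rearranging, λ(3.19 − 0.2723×7.22) = 0.2723, so λ = 0.2723/1.224 = 0.2225 per s.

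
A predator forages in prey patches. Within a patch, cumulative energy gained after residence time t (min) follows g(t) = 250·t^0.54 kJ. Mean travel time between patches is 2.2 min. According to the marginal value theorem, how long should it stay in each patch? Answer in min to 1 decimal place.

Optimal t* satisfies g'(t*) = g(t*)/(T + t*).
g'(t) = 0.54·250·t^-0.46. Setting 0.54·250·t^-0.46 = 250·t^0.54/(2.2+t) gives 0.54(2.2+t) = t, so 0.46·t = 0.54×2.2.
t* = 0.54×2.2/0.46 = 2.583 min.

2.6 min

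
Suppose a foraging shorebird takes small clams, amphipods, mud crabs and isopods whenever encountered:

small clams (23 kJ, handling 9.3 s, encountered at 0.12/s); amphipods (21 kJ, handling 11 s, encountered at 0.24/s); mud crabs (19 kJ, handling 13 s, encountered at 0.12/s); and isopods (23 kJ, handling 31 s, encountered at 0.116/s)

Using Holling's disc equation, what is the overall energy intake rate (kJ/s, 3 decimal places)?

1.286 kJ/s

R = (0.12×23 + 0.24×21 + 0.12×19 + 0.116×23) / (1 + 0.12×9.3 + 0.24×11 + 0.12×13 + 0.116×31) = 12.75/9.912 = 1.286 kJ/s.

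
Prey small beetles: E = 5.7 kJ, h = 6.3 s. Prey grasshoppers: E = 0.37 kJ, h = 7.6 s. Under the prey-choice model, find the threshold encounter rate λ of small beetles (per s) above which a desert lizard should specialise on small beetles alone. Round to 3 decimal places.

0.009 per s

At the threshold, the rate on small beetles alone equals the profitability of grasshoppers: λ·5.7/(1 + λ·6.3) = 0.37/7.6 = 0.04868.
Rearranging, λ(5.7 − 0.04868×6.3) = 0.04868, so λ = 0.04868/5.393 = 0.009027 per s.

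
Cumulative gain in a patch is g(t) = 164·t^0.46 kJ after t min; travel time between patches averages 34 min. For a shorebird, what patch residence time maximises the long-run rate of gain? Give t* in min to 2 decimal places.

Maximise g(t)/(T+t): set derivative to zero → g'(t)(T+t) = g(t).
g'(t) = 0.46·164·t^-0.54. Setting 0.46·164·t^-0.54 = 164·t^0.46/(34+t) gives 0.46(34+t) = t, so 0.54·t = 0.46×34.
t* = 0.46×34/0.54 = 28.96 min.

28.96 min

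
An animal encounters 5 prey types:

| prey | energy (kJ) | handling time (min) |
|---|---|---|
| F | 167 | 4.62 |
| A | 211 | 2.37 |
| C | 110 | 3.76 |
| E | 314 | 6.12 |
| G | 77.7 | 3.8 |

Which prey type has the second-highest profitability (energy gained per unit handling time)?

Profitability E/h (kJ/min): F = 167/4.62 = 36.1, A = 211/2.37 = 89, C = 110/3.76 = 29.3, E = 314/6.12 = 51.3, G = 77.7/3.8 = 20.4.
Ranked: A > E > F > C > G.

E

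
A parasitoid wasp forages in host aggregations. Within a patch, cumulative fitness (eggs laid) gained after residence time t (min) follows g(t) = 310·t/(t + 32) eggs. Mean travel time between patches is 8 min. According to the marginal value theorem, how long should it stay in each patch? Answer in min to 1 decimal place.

By the marginal value theorem, leave when the instantaneous gain rate g'(t) equals the habitat-wide average g(t)/(T + t).
g'(t) = 310·32/(t + 32)². Setting 310·32/(t+32)² = 310t/[(t+32)(8+t)] gives 32(8+t) = t(t+32), so t² = 32×8 = 256.
t* = √256 = 16 min.

16.0 min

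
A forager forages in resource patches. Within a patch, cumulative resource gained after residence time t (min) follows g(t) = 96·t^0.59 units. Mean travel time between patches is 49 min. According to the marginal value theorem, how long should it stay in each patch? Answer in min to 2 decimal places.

70.51 min

Optimal t* satisfies g'(t*) = g(t*)/(T + t*).
g'(t) = 0.59·96·t^-0.41. Setting 0.59·96·t^-0.41 = 96·t^0.59/(49+t) gives 0.59(49+t) = t, so 0.41·t = 0.59×49.
t* = 0.59×49/0.41 = 70.51 min.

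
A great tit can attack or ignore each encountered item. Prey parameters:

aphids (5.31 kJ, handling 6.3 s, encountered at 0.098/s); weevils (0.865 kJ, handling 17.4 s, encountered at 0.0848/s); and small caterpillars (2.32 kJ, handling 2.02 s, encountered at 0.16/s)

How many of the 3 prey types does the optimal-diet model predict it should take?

2

Profitabilities (E/h, kJ/s): small caterpillars 1.15, aphids 0.843, weevils 0.0497. Add prey in this order while the next type's profitability exceeds the intake rate on those already taken.
Rate on top 1: 0.2805. aphids: 0.843 > 0.2805 → include.
Rate on top 2: 0.4594. weevils: 0.0497 < 0.4594 → exclude; stop.
Optimal diet: small caterpillars, aphids — 2 of 3 types.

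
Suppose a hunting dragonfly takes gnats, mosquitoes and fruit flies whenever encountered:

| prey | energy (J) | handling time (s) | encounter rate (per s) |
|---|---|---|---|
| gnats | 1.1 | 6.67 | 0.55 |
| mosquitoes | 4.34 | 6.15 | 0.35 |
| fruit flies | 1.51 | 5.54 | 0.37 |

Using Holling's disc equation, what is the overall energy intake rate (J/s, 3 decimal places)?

0.302 J/s

R = Σλ_iE_i / (1 + Σλ_ih_i)
Numerator: 0.55×1.1 + 0.35×4.34 + 0.37×1.51 = 2.683
Denominator: 1 + 0.55×6.67 + 0.35×6.15 + 0.37×5.54 = 8.871
R = 2.683/8.871 = 0.3024 J/s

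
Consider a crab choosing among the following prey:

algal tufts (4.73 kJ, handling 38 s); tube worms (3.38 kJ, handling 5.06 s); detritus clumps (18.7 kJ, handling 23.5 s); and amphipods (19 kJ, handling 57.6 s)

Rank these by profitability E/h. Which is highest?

detritus clumps

In descending order of E/h:
detritus clumps: 18.7/23.5 = 0.796 kJ/s
tube worms: 3.38/5.06 = 0.668 kJ/s
amphipods: 19/57.6 = 0.33 kJ/s
algal tufts: 4.73/38 = 0.124 kJ/s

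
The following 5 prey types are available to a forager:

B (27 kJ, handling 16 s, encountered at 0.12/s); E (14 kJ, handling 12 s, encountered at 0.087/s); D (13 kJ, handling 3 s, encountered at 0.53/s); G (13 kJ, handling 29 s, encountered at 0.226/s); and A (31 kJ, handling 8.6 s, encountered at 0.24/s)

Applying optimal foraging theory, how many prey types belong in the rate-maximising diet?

E/h in descending order: D 4.33, A 3.6, B 1.69, E 1.17, G 0.448 kJ/s. The optimal diet is the largest prefix of this list for which every included type satisfies E_i/h_i > R on the types above it.
Rate on top 1: 2.66. A: 3.6 > 2.66 → include.
Rate on top 2: 3.079. B: 1.69 < 3.079 → exclude; stop.
Optimal diet: D, A — 2 of 5 types.

2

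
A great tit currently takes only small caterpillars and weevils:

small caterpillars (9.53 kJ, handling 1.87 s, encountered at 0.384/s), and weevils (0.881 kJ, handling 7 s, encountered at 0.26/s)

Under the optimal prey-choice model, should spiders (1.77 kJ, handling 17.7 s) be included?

Intake rate on the current diet: R = (0.384×9.53 + 0.26×0.881) / (1 + 0.384×1.87 + 0.26×7) = 3.889/3.538 = 1.099 kJ/s.
Profitability of spiders: 1.77/17.7 = 0.1 kJ/s.
0.1 < 1.099, so adding spiders would lower the average — exclude it.

No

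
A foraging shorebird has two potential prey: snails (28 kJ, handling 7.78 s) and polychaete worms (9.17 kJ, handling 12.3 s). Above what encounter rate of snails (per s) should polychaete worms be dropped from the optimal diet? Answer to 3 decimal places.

Drop polychaete worms once their profitability E₂/h₂ falls below the rate achievable on snails alone: E₂/h₂ = λE₁/(1 + λh₁).
Solve for λ: λE₁h₂ = E₂(1 + λh₁) → λ(E₁h₂ − E₂h₁) = E₂ → λ = E₂/(E₁h₂ − E₂h₁).
λ = 9.17/(28×12.3 − 9.17×7.78) = 9.17/273.1 = 0.03358 per s.

0.034 per s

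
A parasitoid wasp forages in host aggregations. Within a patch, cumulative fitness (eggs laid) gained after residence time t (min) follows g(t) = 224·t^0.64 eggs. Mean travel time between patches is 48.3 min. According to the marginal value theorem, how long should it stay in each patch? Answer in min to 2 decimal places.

By the marginal value theorem, leave when the instantaneous gain rate g'(t) equals the habitat-wide average g(t)/(T + t).
g'(t) = 0.64·224·t^-0.36. Setting 0.64·224·t^-0.36 = 224·t^0.64/(48.3+t) gives 0.64(48.3+t) = t, so 0.36·t = 0.64×48.3.
t* = 0.64×48.3/0.36 = 85.87 min.

85.87 min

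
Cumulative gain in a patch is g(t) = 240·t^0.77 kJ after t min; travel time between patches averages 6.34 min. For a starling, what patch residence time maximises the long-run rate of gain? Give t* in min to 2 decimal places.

Optimal t* satisfies g'(t*) = g(t*)/(T + t*).
g'(t) = 0.77·240·t^-0.23. Setting 0.77·240·t^-0.23 = 240·t^0.77/(6.34+t) gives 0.77(6.34+t) = t, so 0.23·t = 0.77×6.34.
t* = 0.77×6.34/0.23 = 21.23 min.

21.23 min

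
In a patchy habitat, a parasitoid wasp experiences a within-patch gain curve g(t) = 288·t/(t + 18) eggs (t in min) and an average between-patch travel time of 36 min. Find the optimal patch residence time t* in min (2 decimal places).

Optimal t* satisfies g'(t*) = g(t*)/(T + t*).
g'(t) = 288·18/(t + 18)². Setting 288·18/(t+18)² = 288t/[(t+18)(36+t)] gives 18(36+t) = t(t+18), so t² = 18×36 = 648.
t* = √648 = 25.46 min.

25.46 min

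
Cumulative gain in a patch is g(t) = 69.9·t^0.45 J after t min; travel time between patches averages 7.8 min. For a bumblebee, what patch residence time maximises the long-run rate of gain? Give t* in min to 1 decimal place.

6.4 min

By the marginal value theorem, leave when the instantaneous gain rate g'(t) equals the habitat-wide average g(t)/(T + t).
g'(t) = 0.45·69.9·t^-0.55. Setting 0.45·69.9·t^-0.55 = 69.9·t^0.45/(7.8+t) gives 0.45(7.8+t) = t, so 0.55·t = 0.45×7.8.
t* = 0.45×7.8/0.55 = 6.382 min.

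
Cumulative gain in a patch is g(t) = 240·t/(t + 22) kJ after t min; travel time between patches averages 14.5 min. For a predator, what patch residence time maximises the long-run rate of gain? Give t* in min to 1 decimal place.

By the marginal value theorem, leave when the instantaneous gain rate g'(t) equals the habitat-wide average g(t)/(T + t).
g'(t) = 240·22/(t + 22)². Setting 240·22/(t+22)² = 240t/[(t+22)(14.5+t)] gives 22(14.5+t) = t(t+22), so t² = 22×14.5 = 319.
t* = √319 = 17.86 min.

17.9 min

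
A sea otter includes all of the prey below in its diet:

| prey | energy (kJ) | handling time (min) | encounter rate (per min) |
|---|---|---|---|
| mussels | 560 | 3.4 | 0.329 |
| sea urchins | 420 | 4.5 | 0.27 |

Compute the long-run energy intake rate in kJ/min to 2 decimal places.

Energy encountered per unit search time: 0.329×560 + 0.27×420 = 297.6 kJ/min.
Handling time per unit search time: 0.329×3.4 + 0.27×4.5 = 2.334.
Rate = 297.6/(1 + 2.334) = 89.28 kJ/min.

89.28 kJ/min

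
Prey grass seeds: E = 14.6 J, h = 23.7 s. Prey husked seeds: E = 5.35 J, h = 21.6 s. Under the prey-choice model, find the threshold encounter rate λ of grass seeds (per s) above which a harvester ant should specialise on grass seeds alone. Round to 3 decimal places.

The zero-one rule: include husked seeds iff E₂/h₂ > λE₁/(1+λh₁). Equality gives the switch point.
λE₁h₂ = E₂ + λE₂h₁ ⇒ λ = E₂/(E₁h₂ − E₂h₁) = 5.35/(315.4 − 126.8) = 0.02837 per s.

0.028 per s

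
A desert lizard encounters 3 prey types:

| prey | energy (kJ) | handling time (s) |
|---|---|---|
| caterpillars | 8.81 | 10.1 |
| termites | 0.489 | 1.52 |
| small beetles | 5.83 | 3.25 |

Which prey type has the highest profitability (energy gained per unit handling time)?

In descending order of E/h:
small beetles: 5.83/3.25 = 1.79 kJ/s
caterpillars: 8.81/10.1 = 0.872 kJ/s
termites: 0.489/1.52 = 0.322 kJ/s

small beetles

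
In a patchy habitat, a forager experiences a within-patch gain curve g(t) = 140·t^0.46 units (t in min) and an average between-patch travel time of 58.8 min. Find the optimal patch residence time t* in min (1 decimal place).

50.1 min

Maximise g(t)/(T+t): set derivative to zero → g'(t)(T+t) = g(t).
g'(t) = 0.46·140·t^-0.54. Setting 0.46·140·t^-0.54 = 140·t^0.46/(58.8+t) gives 0.46(58.8+t) = t, so 0.54·t = 0.46×58.8.
t* = 0.46×58.8/0.54 = 50.09 min.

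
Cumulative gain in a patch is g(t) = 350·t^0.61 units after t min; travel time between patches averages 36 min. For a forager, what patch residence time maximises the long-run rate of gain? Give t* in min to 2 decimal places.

By the marginal value theorem, leave when the instantaneous gain rate g'(t) equals the habitat-wide average g(t)/(T + t).
g'(t) = 0.61·350·t^-0.39. Setting 0.61·350·t^-0.39 = 350·t^0.61/(36+t) gives 0.61(36+t) = t, so 0.39·t = 0.61×36.
t* = 0.61×36/0.39 = 56.31 min.

56.31 min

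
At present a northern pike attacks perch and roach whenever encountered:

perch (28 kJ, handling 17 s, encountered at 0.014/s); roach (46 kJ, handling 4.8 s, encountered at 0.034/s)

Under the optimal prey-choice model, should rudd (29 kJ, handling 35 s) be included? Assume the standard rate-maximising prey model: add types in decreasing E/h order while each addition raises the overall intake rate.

Intake rate on the current diet: R = (0.014×28 + 0.034×46) / (1 + 0.014×17 + 0.034×4.8) = 1.956/1.401 = 1.396 kJ/s.
rudd: E/h = 29/35 = 0.8286 kJ/s.
Since 0.8286 < R, time spent handling rudd is better spent searching.

No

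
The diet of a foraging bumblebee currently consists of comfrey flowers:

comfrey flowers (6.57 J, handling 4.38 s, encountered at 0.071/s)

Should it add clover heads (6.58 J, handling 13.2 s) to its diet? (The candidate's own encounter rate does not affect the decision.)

Yes

On comfrey flowers alone, R = ΣλE/(1+Σλh) = 0.4665/1.311 = 0.3558 J/s.
clover heads: E/h = 6.58/13.2 = 0.4985 J/s.
0.4985 > 0.3558, so adding clover heads raises the average — include it.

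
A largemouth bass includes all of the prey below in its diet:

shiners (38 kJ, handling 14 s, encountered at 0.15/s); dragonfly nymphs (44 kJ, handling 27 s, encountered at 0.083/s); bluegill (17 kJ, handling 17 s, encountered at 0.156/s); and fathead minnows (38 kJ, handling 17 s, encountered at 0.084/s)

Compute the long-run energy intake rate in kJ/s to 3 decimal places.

R = Σλ_iE_i / (1 + Σλ_ih_i)
Numerator: 0.15×38 + 0.083×44 + 0.156×17 + 0.084×38 = 15.2
Denominator: 1 + 0.15×14 + 0.083×27 + 0.156×17 + 0.084×17 = 9.421
R = 15.2/9.421 = 1.613 kJ/s

1.613 kJ/s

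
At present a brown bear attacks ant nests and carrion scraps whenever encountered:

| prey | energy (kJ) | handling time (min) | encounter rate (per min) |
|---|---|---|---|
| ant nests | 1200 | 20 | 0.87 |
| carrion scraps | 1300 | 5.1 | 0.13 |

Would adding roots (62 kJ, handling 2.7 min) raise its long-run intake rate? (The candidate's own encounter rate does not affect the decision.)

No

On ant nests and carrion scraps alone, R = ΣλE/(1+Σλh) = 1213/19.06 = 63.63 kJ/min.
Profitability of roots: 62/2.7 = 22.96 kJ/min.
22.96 < 63.63, so adding roots would lower the average — exclude it.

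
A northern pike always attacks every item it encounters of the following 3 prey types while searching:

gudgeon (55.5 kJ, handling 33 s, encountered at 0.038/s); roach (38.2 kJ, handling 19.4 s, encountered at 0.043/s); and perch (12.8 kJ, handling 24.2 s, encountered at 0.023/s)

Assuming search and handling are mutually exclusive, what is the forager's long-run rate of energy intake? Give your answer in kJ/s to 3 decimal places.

R = (0.038×55.5 + 0.043×38.2 + 0.023×12.8) / (1 + 0.038×33 + 0.043×19.4 + 0.023×24.2) = 4.046/3.645 = 1.11 kJ/s.

1.110 kJ/s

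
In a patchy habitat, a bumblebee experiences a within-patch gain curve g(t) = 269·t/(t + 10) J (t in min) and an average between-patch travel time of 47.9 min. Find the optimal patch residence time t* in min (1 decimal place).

By the marginal value theorem, leave when the instantaneous gain rate g'(t) equals the habitat-wide average g(t)/(T + t).
g'(t) = 269·10/(t + 10)². Setting 269·10/(t+10)² = 269t/[(t+10)(47.9+t)] gives 10(47.9+t) = t(t+10), so t² = 10×47.9 = 479.
t* = √479 = 21.89 min.

21.9 min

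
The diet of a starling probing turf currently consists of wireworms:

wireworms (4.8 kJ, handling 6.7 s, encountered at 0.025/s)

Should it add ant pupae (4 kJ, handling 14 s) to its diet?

Intake rate on the current diet: R = (0.025×4.8) / (1 + 0.025×6.7) = 0.12/1.167 = 0.1028 kJ/s.
Profitability of ant pupae: 4/14 = 0.2857 kJ/s.
0.2857 > 0.1028, so adding ant pupae raises the average — include it.

Yes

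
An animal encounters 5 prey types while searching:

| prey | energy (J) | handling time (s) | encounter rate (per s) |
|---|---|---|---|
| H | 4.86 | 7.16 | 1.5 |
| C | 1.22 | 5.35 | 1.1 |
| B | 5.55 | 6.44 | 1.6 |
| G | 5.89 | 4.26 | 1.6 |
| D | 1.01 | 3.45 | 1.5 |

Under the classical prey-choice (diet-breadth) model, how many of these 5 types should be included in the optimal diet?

Profitabilities (E/h, J/s): G 1.38, B 0.862, H 0.679, D 0.293, C 0.228. Add prey in this order while the next type's profitability exceeds the intake rate on those already taken.
Rate on top 1: 1.206. B: 0.862 < 1.206 → exclude; stop.
Optimal diet: G — 1 of 5 types.

1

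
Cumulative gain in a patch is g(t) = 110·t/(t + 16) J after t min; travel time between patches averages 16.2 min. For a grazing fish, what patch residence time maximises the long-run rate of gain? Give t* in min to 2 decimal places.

16.10 min

By the marginal value theorem, leave when the instantaneous gain rate g'(t) equals the habitat-wide average g(t)/(T + t).
g'(t) = 110·16/(t + 16)². Setting 110·16/(t+16)² = 110t/[(t+16)(16.2+t)] gives 16(16.2+t) = t(t+16), so t² = 16×16.2 = 259.2.
t* = √259.2 = 16.1 min.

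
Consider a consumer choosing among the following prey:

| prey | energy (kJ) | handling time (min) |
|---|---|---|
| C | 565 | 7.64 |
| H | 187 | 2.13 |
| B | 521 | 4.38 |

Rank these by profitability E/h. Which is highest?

In descending order of E/h:
B: 521/4.38 = 119 kJ/min
H: 187/2.13 = 87.8 kJ/min
C: 565/7.64 = 74 kJ/min

B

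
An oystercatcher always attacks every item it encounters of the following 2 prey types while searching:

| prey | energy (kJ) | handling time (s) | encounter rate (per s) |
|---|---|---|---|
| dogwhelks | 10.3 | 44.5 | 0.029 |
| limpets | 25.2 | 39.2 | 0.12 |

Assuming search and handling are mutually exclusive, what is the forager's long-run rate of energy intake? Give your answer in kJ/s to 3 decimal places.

R = (0.029×10.3 + 0.12×25.2) / (1 + 0.029×44.5 + 0.12×39.2) = 3.323/6.994 = 0.475 kJ/s.

0.475 kJ/s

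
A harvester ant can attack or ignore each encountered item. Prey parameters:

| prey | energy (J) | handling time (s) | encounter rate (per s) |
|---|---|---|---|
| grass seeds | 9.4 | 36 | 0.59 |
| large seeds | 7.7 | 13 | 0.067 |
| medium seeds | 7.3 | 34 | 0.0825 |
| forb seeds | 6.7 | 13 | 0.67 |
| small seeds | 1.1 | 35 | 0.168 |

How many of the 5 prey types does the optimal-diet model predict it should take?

Rank by E/h (J/s): large seeds 0.592, forb seeds 0.515, grass seeds 0.261, medium seeds 0.215, small seeds 0.0314. Include each in turn until the next type's E/h falls below the running intake rate.
Rate on top 1: 0.2757. forb seeds: 0.515 > 0.2757 → include.
Rate on top 2: 0.473. grass seeds: 0.261 < 0.473 → exclude; stop.
Optimal diet: large seeds, forb seeds — 2 of 5 types.

2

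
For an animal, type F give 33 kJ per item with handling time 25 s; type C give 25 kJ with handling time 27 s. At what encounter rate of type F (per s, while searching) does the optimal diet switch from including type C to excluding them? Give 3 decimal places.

Drop type C once their profitability E₂/h₂ falls below the rate achievable on type F alone: E₂/h₂ = λE₁/(1 + λh₁).
Solve for λ: λE₁h₂ = E₂(1 + λh₁) → λ(E₁h₂ − E₂h₁) = E₂ → λ = E₂/(E₁h₂ − E₂h₁).
λ = 25/(33×27 − 25×25) = 25/266 = 0.09398 per s.

0.094 per s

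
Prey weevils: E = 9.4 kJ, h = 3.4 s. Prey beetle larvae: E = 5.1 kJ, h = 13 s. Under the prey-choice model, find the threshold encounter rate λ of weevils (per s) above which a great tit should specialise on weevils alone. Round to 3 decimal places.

The zero-one rule: include beetle larvae iff E₂/h₂ > λE₁/(1+λh₁). Equality gives the switch point.
λE₁h₂ = E₂ + λE₂h₁ ⇒ λ = E₂/(E₁h₂ − E₂h₁) = 5.1/(122.2 − 17.34) = 0.04864 per s.

0.049 per s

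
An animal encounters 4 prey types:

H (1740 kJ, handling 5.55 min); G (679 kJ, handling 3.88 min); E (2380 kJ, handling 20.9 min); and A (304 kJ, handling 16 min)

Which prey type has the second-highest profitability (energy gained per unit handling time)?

Profitability E/h (kJ/min): H = 1740/5.55 = 314, G = 679/3.88 = 175, E = 2380/20.9 = 114, A = 304/16 = 19.
Ranked: H > G > E > A.

G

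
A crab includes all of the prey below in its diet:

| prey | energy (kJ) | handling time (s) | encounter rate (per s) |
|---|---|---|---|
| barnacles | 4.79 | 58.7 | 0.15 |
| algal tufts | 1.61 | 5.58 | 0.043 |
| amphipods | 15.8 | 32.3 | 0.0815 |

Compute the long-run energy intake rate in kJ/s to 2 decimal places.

R = Σλ_iE_i / (1 + Σλ_ih_i)
Numerator: 0.15×4.79 + 0.043×1.61 + 0.0815×15.8 = 2.075
Denominator: 1 + 0.15×58.7 + 0.043×5.58 + 0.0815×32.3 = 12.68
R = 2.075/12.68 = 0.1637 kJ/s

0.16 kJ/s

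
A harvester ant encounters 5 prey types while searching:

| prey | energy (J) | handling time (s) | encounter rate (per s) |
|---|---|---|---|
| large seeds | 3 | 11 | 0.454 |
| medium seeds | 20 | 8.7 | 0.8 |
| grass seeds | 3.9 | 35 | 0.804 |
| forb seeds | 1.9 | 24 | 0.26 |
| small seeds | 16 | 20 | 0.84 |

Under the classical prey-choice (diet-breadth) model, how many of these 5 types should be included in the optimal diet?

1

Rank by E/h (J/s): medium seeds 2.3, small seeds 0.8, large seeds 0.273, grass seeds 0.111, forb seeds 0.0792. Include each in turn until the next type's E/h falls below the running intake rate.
Rate on top 1: 2.01. small seeds: 0.8 < 2.01 → exclude; stop.
Optimal diet: medium seeds — 1 of 5 types.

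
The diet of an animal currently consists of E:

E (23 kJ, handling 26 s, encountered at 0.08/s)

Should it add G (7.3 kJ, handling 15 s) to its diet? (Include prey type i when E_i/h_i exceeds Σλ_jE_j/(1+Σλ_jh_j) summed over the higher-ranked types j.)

On E alone, R = ΣλE/(1+Σλh) = 1.84/3.08 = 0.5974 kJ/s.
G: E/h = 7.3/15 = 0.4867 kJ/s.
Since 0.4867 < R, time spent handling G is better spent searching.

No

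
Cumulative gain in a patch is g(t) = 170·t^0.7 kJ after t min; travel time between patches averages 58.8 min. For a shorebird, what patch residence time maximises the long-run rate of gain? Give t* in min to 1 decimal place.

Optimal t* satisfies g'(t*) = g(t*)/(T + t*).
g'(t) = 0.7·170·t^-0.3. Setting 0.7·170·t^-0.3 = 170·t^0.7/(58.8+t) gives 0.7(58.8+t) = t, so 0.30·t = 0.7×58.8.
t* = 0.7×58.8/0.30 = 137.2 min.

137.2 min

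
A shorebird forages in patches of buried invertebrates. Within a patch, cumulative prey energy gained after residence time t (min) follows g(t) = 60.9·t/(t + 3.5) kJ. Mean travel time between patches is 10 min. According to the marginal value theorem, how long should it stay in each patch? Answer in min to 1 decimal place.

By the marginal value theorem, leave when the instantaneous gain rate g'(t) equals the habitat-wide average g(t)/(T + t).
g'(t) = 60.9·3.5/(t + 3.5)². Setting 60.9·3.5/(t+3.5)² = 60.9t/[(t+3.5)(10+t)] gives 3.5(10+t) = t(t+3.5), so t² = 3.5×10 = 35.
t* = √35 = 5.916 min.

5.9 min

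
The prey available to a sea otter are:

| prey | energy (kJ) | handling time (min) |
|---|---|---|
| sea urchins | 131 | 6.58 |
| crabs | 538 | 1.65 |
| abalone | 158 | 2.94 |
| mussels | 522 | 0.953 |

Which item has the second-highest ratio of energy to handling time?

crabs

Profitability E/h (kJ/min): sea urchins = 131/6.58 = 19.9, crabs = 538/1.65 = 326, abalone = 158/2.94 = 53.7, mussels = 522/0.953 = 548.
Ranked: mussels > crabs > abalone > sea urchins.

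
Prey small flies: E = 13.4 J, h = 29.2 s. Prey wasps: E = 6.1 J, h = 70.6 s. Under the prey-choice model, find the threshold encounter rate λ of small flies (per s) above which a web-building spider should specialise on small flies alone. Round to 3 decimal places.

The zero-one rule: include wasps iff E₂/h₂ > λE₁/(1+λh₁). Equality gives the switch point.
λE₁h₂ = E₂ + λE₂h₁ ⇒ λ = E₂/(E₁h₂ − E₂h₁) = 6.1/(946 − 178.1) = 0.007944 per s.

0.008 per s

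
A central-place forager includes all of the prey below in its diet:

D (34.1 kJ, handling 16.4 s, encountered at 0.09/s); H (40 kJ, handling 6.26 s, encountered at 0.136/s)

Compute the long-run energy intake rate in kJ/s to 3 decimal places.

2.557 kJ/s

Energy encountered per unit search time: 0.09×34.1 + 0.136×40 = 8.509 kJ/s.
Handling time per unit search time: 0.09×16.4 + 0.136×6.26 = 2.327.
Rate = 8.509/(1 + 2.327) = 2.557 kJ/s.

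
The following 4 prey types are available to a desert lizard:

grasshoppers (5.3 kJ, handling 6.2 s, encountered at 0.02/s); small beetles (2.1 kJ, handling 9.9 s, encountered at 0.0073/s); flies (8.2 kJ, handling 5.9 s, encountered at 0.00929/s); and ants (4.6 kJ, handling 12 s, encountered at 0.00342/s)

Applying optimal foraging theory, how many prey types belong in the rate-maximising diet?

4

Rank by E/h (kJ/s): flies 1.39, grasshoppers 0.855, ants 0.383, small beetles 0.212. Include each in turn until the next type's E/h falls below the running intake rate.
Rate on top 1: 0.07222. grasshoppers: 0.855 > 0.07222 → include.
Rate on top 2: 0.1545. ants: 0.383 > 0.1545 → include.
Rate on top 3: 0.1622. small beetles: 0.212 > 0.1622 → include.
Optimal diet: flies, grasshoppers, ants, small beetles — 4 of 4 types.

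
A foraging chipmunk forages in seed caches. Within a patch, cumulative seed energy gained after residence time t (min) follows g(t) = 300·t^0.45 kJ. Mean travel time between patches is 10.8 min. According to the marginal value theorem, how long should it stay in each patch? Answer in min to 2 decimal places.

8.84 min

Optimal t* satisfies g'(t*) = g(t*)/(T + t*).
g'(t) = 0.45·300·t^-0.55. Setting 0.45·300·t^-0.55 = 300·t^0.45/(10.8+t) gives 0.45(10.8+t) = t, so 0.55·t = 0.45×10.8.
t* = 0.45×10.8/0.55 = 8.836 min.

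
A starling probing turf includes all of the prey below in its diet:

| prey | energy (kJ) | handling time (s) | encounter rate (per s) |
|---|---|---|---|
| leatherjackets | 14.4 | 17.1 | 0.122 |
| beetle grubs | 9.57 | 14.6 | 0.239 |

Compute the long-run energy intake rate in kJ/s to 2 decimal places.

0.62 kJ/s

R = Σλ_iE_i / (1 + Σλ_ih_i)
Numerator: 0.122×14.4 + 0.239×9.57 = 4.044
Denominator: 1 + 0.122×17.1 + 0.239×14.6 = 6.576
R = 4.044/6.576 = 0.615 kJ/s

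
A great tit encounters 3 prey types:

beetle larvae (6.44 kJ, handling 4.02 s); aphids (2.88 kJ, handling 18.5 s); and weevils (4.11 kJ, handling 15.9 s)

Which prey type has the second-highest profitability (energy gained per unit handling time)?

In descending order of E/h:
beetle larvae: 6.44/4.02 = 1.6 kJ/s
weevils: 4.11/15.9 = 0.258 kJ/s
aphids: 2.88/18.5 = 0.156 kJ/s

weevils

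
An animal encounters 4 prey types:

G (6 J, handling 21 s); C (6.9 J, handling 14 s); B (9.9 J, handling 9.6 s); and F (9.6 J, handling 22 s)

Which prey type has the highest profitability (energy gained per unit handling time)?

B

In descending order of E/h:
B: 9.9/9.6 = 1.03 J/s
C: 6.9/14 = 0.493 J/s
F: 9.6/22 = 0.436 J/s
G: 6/21 = 0.286 J/s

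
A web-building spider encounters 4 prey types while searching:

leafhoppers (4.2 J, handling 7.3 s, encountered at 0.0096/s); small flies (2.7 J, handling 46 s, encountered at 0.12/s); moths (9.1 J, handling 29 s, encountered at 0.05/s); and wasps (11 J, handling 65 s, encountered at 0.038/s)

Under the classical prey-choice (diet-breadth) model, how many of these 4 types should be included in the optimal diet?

2

Rank by E/h (J/s): leafhoppers 0.575, moths 0.314, wasps 0.169, small flies 0.0587. Include each in turn until the next type's E/h falls below the running intake rate.
Rate on top 1: 0.03768. moths: 0.314 > 0.03768 → include.
Rate on top 2: 0.1965. wasps: 0.169 < 0.1965 → exclude; stop.
Optimal diet: leafhoppers, moths — 2 of 4 types.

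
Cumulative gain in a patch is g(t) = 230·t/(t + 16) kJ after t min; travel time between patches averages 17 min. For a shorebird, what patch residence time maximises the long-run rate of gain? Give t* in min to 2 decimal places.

16.49 min

Maximise g(t)/(T+t): set derivative to zero → g'(t)(T+t) = g(t).
g'(t) = 230·16/(t + 16)². Setting 230·16/(t+16)² = 230t/[(t+16)(17+t)] gives 16(17+t) = t(t+16), so t² = 16×17 = 272.
t* = √272 = 16.49 min.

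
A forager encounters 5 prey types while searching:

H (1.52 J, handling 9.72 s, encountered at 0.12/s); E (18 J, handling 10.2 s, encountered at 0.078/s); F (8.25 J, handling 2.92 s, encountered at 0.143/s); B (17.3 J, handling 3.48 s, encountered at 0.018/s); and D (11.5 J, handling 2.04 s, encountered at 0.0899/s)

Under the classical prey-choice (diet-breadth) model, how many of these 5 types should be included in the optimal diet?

4

Rank by E/h (J/s): D 5.64, B 4.97, F 2.83, E 1.76, H 0.156. Include each in turn until the next type's E/h falls below the running intake rate.
Rate on top 1: 0.8736. B: 4.97 > 0.8736 → include.
Rate on top 2: 1.08. F: 2.83 > 1.08 → include.
Rate on top 3: 1.518. E: 1.76 > 1.518 → include.
Rate on top 4: 1.598. H: 0.156 < 1.598 → exclude; stop.
Optimal diet: D, B, F, E — 4 of 5 types.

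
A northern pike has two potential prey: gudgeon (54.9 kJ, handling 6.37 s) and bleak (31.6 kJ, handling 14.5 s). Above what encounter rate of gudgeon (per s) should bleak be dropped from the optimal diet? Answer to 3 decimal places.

At the threshold, the rate on gudgeon alone equals the profitability of bleak: λ·54.9/(1 + λ·6.37) = 31.6/14.5 = 2.179.
Rearranging, λ(54.9 − 2.179×6.37) = 2.179, so λ = 2.179/41.02 = 0.05313 per s.

0.053 per s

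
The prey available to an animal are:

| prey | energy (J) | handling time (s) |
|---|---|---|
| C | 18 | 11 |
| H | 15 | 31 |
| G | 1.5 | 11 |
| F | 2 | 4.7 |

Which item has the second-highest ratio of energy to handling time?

H

Profitability E/h (J/s): C = 18/11 = 1.64, H = 15/31 = 0.484, G = 1.5/11 = 0.136, F = 2/4.7 = 0.426.
Ranked: C > H > F > G.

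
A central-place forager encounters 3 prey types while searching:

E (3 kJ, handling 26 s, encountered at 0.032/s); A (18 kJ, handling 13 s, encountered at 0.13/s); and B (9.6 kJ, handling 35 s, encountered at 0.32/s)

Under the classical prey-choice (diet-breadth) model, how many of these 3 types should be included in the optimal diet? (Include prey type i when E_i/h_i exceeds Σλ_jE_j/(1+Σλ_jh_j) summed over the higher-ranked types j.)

1

Profitabilities (E/h, kJ/s): A 1.38, B 0.274, E 0.115. Add prey in this order while the next type's profitability exceeds the intake rate on those already taken.
Rate on top 1: 0.8699. B: 0.274 < 0.8699 → exclude; stop.
Optimal diet: A — 1 of 3 types.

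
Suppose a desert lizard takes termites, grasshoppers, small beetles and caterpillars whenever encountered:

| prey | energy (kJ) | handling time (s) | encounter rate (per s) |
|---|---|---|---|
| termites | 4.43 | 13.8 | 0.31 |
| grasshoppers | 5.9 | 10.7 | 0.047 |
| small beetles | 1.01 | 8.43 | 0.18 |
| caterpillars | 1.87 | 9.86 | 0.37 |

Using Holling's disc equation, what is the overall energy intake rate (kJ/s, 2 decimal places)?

0.23 kJ/s

R = (0.31×4.43 + 0.047×5.9 + 0.18×1.01 + 0.37×1.87) / (1 + 0.31×13.8 + 0.047×10.7 + 0.18×8.43 + 0.37×9.86) = 2.524/10.95 = 0.2306 kJ/s.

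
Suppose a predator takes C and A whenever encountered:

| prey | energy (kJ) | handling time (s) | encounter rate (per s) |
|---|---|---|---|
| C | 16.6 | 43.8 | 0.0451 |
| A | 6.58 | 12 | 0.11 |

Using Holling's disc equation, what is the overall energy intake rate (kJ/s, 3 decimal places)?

R = Σλ_iE_i / (1 + Σλ_ih_i)
Numerator: 0.0451×16.6 + 0.11×6.58 = 1.472
Denominator: 1 + 0.0451×43.8 + 0.11×12 = 4.295
R = 1.472/4.295 = 0.3428 kJ/s

0.343 kJ/s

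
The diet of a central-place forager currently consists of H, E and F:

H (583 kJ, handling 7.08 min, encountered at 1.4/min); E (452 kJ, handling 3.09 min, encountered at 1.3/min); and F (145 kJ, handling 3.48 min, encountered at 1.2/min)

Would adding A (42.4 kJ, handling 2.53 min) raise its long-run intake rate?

No

Current rate: (1.4×583 + 1.3×452 + 1.2×145)/(1 + 1.4×7.08 + 1.3×3.09 + 1.2×3.48) = 82.59 kJ/min.
Profitability of A: 42.4/2.53 = 16.76 kJ/min.
Since 16.76 < R, time spent handling A is better spent searching.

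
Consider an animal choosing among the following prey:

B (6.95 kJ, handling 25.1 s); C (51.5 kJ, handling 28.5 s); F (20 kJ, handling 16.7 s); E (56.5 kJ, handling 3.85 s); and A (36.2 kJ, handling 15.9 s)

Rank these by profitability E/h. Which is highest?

In descending order of E/h:
E: 56.5/3.85 = 14.7 kJ/s
A: 36.2/15.9 = 2.28 kJ/s
C: 51.5/28.5 = 1.81 kJ/s
F: 20/16.7 = 1.2 kJ/s
B: 6.95/25.1 = 0.277 kJ/s

E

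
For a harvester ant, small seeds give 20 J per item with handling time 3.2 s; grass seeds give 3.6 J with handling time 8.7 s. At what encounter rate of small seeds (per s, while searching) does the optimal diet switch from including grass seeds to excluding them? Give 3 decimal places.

The zero-one rule: include grass seeds iff E₂/h₂ > λE₁/(1+λh₁). Equality gives the switch point.
λE₁h₂ = E₂ + λE₂h₁ ⇒ λ = E₂/(E₁h₂ − E₂h₁) = 3.6/(174 − 11.52) = 0.02216 per s.

0.022 per s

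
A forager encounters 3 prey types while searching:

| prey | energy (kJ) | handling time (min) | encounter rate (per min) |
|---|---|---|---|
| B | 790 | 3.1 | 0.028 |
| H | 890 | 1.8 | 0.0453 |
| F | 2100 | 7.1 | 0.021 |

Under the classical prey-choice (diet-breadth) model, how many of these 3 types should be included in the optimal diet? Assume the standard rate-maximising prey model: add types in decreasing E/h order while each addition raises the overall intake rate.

Profitabilities (E/h, kJ/min): H 494, F 296, B 255. Add prey in this order while the next type's profitability exceeds the intake rate on those already taken.
Rate on top 1: 37.28. F: 296 > 37.28 → include.
Rate on top 2: 68.6. B: 255 > 68.6 → include.
Optimal diet: H, F, B — 3 of 3 types.

3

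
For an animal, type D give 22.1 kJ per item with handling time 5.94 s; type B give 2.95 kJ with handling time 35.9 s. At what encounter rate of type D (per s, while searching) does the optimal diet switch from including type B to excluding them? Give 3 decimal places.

At the threshold, the rate on type D alone equals the profitability of type B: λ·22.1/(1 + λ·5.94) = 2.95/35.9 = 0.08217.
Rearranging, λ(22.1 − 0.08217×5.94) = 0.08217, so λ = 0.08217/21.61 = 0.003802 per s.

0.004 per s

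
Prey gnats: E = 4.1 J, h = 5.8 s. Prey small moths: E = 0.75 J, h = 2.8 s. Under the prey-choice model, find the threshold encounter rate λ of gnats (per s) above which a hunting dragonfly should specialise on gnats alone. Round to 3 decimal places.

0.105 per s

At the threshold, the rate on gnats alone equals the profitability of small moths: λ·4.1/(1 + λ·5.8) = 0.75/2.8 = 0.2679.
Rearranging, λ(4.1 − 0.2679×5.8) = 0.2679, so λ = 0.2679/2.546 = 0.1052 per s.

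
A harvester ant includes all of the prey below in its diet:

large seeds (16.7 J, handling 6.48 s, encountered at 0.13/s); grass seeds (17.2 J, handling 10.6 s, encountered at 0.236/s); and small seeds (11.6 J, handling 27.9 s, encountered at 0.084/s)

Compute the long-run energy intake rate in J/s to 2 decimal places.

Energy encountered per unit search time: 0.13×16.7 + 0.236×17.2 + 0.084×11.6 = 7.205 J/s.
Handling time per unit search time: 0.13×6.48 + 0.236×10.6 + 0.084×27.9 = 5.688.
Rate = 7.205/(1 + 5.688) = 1.077 J/s.

1.08 J/s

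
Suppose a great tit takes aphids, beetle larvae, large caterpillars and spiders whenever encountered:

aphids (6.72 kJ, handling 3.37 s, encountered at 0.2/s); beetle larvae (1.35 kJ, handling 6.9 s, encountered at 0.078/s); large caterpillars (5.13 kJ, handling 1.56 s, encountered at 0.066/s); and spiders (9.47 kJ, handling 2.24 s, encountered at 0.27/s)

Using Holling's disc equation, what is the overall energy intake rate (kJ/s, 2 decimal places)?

R = (0.2×6.72 + 0.078×1.35 + 0.066×5.13 + 0.27×9.47) / (1 + 0.2×3.37 + 0.078×6.9 + 0.066×1.56 + 0.27×2.24) = 4.345/2.92 = 1.488 kJ/s.

1.49 kJ/s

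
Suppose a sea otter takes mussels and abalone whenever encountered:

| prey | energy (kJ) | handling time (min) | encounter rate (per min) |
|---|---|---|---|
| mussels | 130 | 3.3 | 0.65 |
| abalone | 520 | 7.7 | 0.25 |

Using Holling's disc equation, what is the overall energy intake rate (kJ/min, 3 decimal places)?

42.308 kJ/min

R = Σλ_iE_i / (1 + Σλ_ih_i)
Numerator: 0.65×130 + 0.25×520 = 214.5
Denominator: 1 + 0.65×3.3 + 0.25×7.7 = 5.07
R = 214.5/5.07 = 42.31 kJ/min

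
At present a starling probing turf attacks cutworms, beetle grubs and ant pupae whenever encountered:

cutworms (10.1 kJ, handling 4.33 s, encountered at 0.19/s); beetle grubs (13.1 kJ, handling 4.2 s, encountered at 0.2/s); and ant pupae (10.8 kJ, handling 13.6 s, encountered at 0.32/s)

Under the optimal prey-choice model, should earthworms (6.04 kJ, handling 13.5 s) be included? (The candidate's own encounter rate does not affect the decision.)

On cutworms, beetle grubs and ant pupae alone, R = ΣλE/(1+Σλh) = 7.995/7.015 = 1.14 kJ/s.
Profitability of earthworms: 6.04/13.5 = 0.4474 kJ/s.
0.4474 < 1.14, so adding earthworms would lower the average — exclude it.

No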